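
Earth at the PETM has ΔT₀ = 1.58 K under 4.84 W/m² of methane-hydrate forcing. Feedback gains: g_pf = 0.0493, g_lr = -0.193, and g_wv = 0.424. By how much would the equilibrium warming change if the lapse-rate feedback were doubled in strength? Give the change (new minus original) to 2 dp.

Original: g = 0.2803, ΔT = 1.58/(1−0.2803) = 2.1954 K.
With doubled lapse-rate: g' = 0.0873, ΔT' = 1.58/(1−0.0873) = 1.7311 K.
Change = 1.7311 − 2.1954 = -0.46 K.

-0.46 K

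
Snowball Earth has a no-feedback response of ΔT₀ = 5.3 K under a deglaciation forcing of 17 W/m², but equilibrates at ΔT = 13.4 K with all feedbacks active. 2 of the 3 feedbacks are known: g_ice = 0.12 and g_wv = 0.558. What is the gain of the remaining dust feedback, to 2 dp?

-0.07

Amplification A = ΔT/ΔT₀ = 13.4/5.3 = 2.528.
Total gain g = 1 − 1/A = 1 − 1/2.528 = 0.6044.
Known gains sum to 0.12 + 0.558 = 0.678.
g_dust = 0.6044 − 0.678 = -0.07.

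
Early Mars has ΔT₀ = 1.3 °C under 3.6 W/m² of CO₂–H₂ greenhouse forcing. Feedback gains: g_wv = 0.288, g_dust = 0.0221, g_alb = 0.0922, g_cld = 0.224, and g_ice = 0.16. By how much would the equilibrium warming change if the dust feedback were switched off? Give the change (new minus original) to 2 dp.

-0.57 °C

Original: g = 0.7863, ΔT = 1.3/(1−0.7863) = 6.0833 °C.
Without dust: g' = 0.7642, ΔT' = 1.3/(1−0.7642) = 5.5131 °C.
Change = 5.5131 − 6.0833 = -0.57 °C.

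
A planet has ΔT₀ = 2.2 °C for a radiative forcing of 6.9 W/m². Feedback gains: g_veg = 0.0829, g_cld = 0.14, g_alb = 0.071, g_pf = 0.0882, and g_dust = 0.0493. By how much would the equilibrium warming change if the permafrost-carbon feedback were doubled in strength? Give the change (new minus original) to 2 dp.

0.71 °C

Original: g = 0.4314, ΔT = 2.2/(1−0.4314) = 3.8692 °C.
With doubled permafrost-carbon: g' = 0.5196, ΔT' = 2.2/(1−0.5196) = 4.5795 °C.
Change = 4.5795 − 3.8692 = 0.71 °C.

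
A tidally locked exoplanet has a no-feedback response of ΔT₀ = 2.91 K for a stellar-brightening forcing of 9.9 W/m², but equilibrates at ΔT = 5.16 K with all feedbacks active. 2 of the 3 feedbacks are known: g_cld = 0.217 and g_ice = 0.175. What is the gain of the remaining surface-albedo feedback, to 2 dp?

Amplification A = ΔT/ΔT₀ = 5.16/2.91 = 1.773.
Total gain g = 1 − 1/A = 1 − 1/1.773 = 0.436.
Known gains sum to 0.217 + 0.175 = 0.392.
g_alb = 0.436 − 0.392 = 0.04.

0.04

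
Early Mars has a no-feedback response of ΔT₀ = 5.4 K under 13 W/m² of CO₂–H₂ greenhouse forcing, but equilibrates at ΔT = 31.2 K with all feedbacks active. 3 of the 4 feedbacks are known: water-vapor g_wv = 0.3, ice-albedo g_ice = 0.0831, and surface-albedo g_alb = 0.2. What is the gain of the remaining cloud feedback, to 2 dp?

Amplification A = ΔT/ΔT₀ = 31.2/5.4 = 5.778.
Total gain g = 1 − 1/A = 1 − 1/5.778 = 0.8269.
Known gains sum to 0.3 + 0.0831 + 0.2 = 0.5831.
g_cld = 0.8269 − 0.5831 = 0.24.

0.24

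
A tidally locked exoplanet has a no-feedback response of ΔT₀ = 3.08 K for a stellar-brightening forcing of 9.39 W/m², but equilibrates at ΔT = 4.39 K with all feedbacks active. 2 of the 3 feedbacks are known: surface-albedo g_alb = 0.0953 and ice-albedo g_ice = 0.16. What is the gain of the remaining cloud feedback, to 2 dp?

Amplification A = ΔT/ΔT₀ = 4.39/3.08 = 1.425.
Total gain g = 1 − 1/A = 1 − 1/1.425 = 0.2982.
Known gains sum to 0.0953 + 0.16 = 0.2553.
g_cld = 0.2982 − 0.2553 = 0.04.

0.04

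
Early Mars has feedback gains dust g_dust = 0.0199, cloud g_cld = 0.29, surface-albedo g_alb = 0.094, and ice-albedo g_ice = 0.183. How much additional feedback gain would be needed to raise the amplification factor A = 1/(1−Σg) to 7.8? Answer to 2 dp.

0.28

Current total gain = 0.5869.
Target gain for A = 7.8: g* = 1 − 1/7.8 = 0.8718.
Additional gain needed = 0.8718 − 0.5869 = 0.28.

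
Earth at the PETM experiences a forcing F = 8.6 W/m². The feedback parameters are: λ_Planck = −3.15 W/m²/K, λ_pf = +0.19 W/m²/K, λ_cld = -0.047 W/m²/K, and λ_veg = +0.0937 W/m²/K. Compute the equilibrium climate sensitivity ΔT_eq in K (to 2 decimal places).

Net feedback parameter λ = (−3.15) + (+0.19) + (-0.047) + (+0.0937) = -2.9133 W/m²/K.
ΔT = −F/λ = −8.6/(-2.9133) = 2.95 K.

2.95 K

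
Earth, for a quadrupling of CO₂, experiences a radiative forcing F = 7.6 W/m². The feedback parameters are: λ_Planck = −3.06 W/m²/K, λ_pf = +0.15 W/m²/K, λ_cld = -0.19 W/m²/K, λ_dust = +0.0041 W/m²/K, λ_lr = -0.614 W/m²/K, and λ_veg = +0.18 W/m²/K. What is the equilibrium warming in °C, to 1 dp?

Net feedback parameter λ = (−3.06) + (+0.15) + (-0.19) + (+0.0041) + (-0.614) + (+0.18) = -3.5299 W/m²/K.
ΔT = −F/λ = −7.6/(-3.5299) = 2.2 °C.

2.2 °C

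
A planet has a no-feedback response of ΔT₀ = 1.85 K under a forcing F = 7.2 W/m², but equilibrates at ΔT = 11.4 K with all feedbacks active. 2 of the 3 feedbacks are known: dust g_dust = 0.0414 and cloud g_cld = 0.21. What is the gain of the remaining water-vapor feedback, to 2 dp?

Amplification A = ΔT/ΔT₀ = 11.4/1.85 = 6.162.
Total gain g = 1 − 1/A = 1 − 1/6.162 = 0.8377.
Known gains sum to 0.0414 + 0.21 = 0.2514.
g_wv = 0.8377 − 0.2514 = 0.59.

0.59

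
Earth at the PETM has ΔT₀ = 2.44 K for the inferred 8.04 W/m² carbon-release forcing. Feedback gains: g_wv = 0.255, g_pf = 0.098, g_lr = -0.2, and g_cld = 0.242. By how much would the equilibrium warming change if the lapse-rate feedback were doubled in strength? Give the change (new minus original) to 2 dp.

Original: g = 0.395, ΔT = 2.44/(1−0.395) = 4.0331 K.
With doubled lapse-rate: g' = 0.195, ΔT' = 2.44/(1−0.195) = 3.0311 K.
Change = 3.0311 − 4.0331 = -1.00 K.

-1.00 K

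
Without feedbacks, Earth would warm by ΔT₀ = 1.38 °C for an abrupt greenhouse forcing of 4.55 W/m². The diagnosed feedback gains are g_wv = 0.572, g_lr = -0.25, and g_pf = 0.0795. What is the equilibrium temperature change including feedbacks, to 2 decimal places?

Total gain g = 0.572 − 0.25 + 0.0795 = 0.4015.
Amplification A = 1/(1 − 0.4015) = 1.671.
ΔT = 1.38 × 1.671 = 2.31 °C.

2.31 °C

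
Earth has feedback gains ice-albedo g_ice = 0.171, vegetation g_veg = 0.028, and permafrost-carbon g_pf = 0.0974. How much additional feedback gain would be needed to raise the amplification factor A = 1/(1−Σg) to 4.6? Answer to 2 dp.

0.49

Current total gain = 0.2964.
Target gain for A = 4.6: g* = 1 − 1/4.6 = 0.7826.
Additional gain needed = 0.7826 − 0.2964 = 0.49.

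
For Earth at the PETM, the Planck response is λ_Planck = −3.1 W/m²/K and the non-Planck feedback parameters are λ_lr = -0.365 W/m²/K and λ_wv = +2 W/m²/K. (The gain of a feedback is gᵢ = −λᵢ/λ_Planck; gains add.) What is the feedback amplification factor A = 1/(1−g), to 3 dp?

Convert to gains: g_lr = -0.365/3.1 = -0.1177; g_wv = 2/3.1 = 0.6452.
Total gain g = 0.5275.
A = 1/(1 − 0.5275) = 2.116.

2.116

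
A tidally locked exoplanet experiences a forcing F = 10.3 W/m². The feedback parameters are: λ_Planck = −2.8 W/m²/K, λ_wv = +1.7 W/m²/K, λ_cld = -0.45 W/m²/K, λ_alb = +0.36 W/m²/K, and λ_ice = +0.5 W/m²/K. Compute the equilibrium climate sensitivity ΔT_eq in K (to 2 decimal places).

14.93 K

Net feedback parameter λ = (−2.8) + (+1.7) + (-0.45) + (+0.36) + (+0.5) = -0.69 W/m²/K.
ΔT = −F/λ = −10.3/(-0.69) = 14.93 K.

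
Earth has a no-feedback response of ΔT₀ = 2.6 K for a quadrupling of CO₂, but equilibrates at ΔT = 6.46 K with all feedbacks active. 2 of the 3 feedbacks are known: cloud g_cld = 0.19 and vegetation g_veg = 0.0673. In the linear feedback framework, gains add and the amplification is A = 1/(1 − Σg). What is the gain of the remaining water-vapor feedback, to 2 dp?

Amplification A = ΔT/ΔT₀ = 6.46/2.6 = 2.485.
Total gain g = 1 − 1/A = 1 − 1/2.485 = 0.5976.
Known gains sum to 0.19 + 0.0673 = 0.2573.
g_wv = 0.5976 − 0.2573 = 0.34.

0.34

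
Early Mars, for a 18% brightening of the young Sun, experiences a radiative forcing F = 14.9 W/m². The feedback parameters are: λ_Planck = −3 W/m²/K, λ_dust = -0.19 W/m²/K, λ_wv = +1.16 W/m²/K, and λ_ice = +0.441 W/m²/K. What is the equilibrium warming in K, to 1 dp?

9.4 K

Net feedback parameter λ = (−3) + (-0.19) + (+1.16) + (+0.441) = -1.589 W/m²/K.
ΔT = −F/λ = −14.9/(-1.589) = 9.4 K.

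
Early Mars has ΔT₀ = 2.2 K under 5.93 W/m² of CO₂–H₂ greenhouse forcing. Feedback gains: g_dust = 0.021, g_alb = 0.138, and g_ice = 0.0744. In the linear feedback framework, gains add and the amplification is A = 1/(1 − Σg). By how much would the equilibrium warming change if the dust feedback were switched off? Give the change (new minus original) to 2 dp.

-0.08 K

Original: g = 0.2334, ΔT = 2.2/(1−0.2334) = 2.8698 K.
Without dust: g' = 0.2124, ΔT' = 2.2/(1−0.2124) = 2.7933 K.
Change = 2.7933 − 2.8698 = -0.08 K.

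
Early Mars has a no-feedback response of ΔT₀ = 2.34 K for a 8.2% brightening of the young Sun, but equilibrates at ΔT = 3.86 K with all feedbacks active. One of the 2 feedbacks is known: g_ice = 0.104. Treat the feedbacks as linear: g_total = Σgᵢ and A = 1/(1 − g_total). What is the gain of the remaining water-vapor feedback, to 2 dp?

0.29

Amplification A = ΔT/ΔT₀ = 3.86/2.34 = 1.65.
Total gain g = 1 − 1/A = 1 − 1/1.65 = 0.3939.
The known gain is 0.104.
g_wv = 0.3939 − 0.104 = 0.29.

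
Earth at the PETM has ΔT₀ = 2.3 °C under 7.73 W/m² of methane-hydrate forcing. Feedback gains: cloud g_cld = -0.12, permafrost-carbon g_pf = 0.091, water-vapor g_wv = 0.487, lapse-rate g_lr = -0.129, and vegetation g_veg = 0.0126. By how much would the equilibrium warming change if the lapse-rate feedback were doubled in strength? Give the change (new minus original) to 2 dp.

Original: g = 0.3416, ΔT = 2.3/(1−0.3416) = 3.4933 °C.
With doubled lapse-rate: g' = 0.2126, ΔT' = 2.3/(1−0.2126) = 2.9210 °C.
Change = 2.9210 − 3.4933 = -0.57 °C.

-0.57 °C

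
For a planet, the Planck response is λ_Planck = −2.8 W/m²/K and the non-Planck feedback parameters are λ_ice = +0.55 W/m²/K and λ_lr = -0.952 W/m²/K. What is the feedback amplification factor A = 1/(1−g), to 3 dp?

0.874

Convert to gains: g_ice = 0.55/2.8 = 0.1964; g_lr = -0.952/2.8 = -0.34.
Total gain g = -0.1436.
A = 1/(1 + 0.1436) = 0.874.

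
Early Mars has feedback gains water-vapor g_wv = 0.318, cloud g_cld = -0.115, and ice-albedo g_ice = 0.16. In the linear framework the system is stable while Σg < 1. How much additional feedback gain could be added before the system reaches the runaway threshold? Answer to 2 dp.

0.64

Current total gain = 0.318 − 0.115 + 0.16 = 0.363.
Margin to runaway = 1 − 0.363 = 0.64.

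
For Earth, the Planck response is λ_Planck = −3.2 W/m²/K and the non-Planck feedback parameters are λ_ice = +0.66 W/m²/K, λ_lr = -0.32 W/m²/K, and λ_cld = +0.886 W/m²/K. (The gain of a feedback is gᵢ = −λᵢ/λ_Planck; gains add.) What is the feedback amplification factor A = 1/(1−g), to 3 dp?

Convert to gains: g_ice = 0.66/3.2 = 0.2062; g_lr = -0.32/3.2 = -0.1; g_cld = 0.886/3.2 = 0.2769.
Total gain g = 0.3831.
A = 1/(1 − 0.3831) = 1.621.

1.621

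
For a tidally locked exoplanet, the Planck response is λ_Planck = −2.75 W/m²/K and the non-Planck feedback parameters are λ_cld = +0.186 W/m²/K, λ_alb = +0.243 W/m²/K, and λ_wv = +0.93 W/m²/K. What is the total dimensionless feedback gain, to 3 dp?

0.494

Convert to gains: g_cld = 0.186/2.75 = 0.06764; g_alb = 0.243/2.75 = 0.08836; g_wv = 0.93/2.75 = 0.3382.
Total gain g = 0.4942.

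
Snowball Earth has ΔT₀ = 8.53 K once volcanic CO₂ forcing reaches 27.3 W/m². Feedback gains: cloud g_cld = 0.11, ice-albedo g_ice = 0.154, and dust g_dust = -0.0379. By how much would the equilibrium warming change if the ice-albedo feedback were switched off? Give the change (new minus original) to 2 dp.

Original: g = 0.2261, ΔT = 8.53/(1−0.2261) = 11.0221 K.
Without ice-albedo: g' = 0.0721, ΔT' = 8.53/(1−0.0721) = 9.1928 K.
Change = 9.1928 − 11.0221 = -1.83 K.

-1.83 K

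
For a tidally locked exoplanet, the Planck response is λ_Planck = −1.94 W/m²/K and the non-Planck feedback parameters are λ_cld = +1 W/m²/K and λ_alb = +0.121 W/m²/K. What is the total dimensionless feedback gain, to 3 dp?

0.578

Convert to gains: g_cld = 1/1.94 = 0.5155; g_alb = 0.121/1.94 = 0.06237.
Total gain g = 0.57787.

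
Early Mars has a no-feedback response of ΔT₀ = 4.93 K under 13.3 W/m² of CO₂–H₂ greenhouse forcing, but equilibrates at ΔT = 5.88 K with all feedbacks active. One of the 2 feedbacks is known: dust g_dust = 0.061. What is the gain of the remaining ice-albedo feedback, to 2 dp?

0.10

Amplification A = ΔT/ΔT₀ = 5.88/4.93 = 1.193.
Total gain g = 1 − 1/A = 1 − 1/1.193 = 0.1618.
The known gain is 0.061.
g_ice = 0.1618 − 0.061 = 0.10.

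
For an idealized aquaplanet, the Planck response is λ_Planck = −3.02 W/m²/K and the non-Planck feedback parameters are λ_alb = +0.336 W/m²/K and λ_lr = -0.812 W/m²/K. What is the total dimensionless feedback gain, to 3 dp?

-0.158

Convert to gains: g_alb = 0.336/3.02 = 0.1113; g_lr = -0.812/3.02 = -0.2689.
Total gain g = -0.1576.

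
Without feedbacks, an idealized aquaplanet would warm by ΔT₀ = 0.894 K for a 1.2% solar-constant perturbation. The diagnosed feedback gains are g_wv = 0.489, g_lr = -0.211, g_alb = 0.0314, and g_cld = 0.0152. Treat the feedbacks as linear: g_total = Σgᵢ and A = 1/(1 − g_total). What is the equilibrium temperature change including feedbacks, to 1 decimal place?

1.3 K

Total gain g = 0.489 − 0.211 + 0.0314 + 0.0152 = 0.3246.
Amplification A = 1/(1 − 0.3246) = 1.481.
ΔT = 0.894 × 1.481 = 1.3 K.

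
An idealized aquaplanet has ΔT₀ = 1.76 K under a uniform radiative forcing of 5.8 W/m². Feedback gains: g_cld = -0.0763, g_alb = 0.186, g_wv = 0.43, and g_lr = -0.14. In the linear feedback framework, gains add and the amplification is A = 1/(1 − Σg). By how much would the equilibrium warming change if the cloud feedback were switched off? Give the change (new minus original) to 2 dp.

Original: g = 0.3997, ΔT = 1.76/(1−0.3997) = 2.9319 K.
Without cloud: g' = 0.476, ΔT' = 1.76/(1−0.476) = 3.3588 K.
Change = 3.3588 − 2.9319 = 0.43 K.

0.43 K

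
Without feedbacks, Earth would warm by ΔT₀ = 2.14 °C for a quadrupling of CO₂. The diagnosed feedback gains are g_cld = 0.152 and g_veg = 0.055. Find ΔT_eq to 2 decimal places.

Total gain g = 0.152 + 0.055 = 0.207.
Amplification A = 1/(1 − 0.207) = 1.261.
ΔT = 2.14 × 1.261 = 2.70 °C.

2.70 °C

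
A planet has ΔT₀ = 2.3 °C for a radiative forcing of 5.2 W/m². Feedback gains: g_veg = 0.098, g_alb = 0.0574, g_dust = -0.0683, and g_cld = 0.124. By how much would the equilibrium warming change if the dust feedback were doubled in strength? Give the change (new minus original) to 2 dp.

-0.23 °C

Original: g = 0.2111, ΔT = 2.3/(1−0.2111) = 2.9155 °C.
With doubled dust: g' = 0.1428, ΔT' = 2.3/(1−0.1428) = 2.6832 °C.
Change = 2.6832 − 2.9155 = -0.23 °C.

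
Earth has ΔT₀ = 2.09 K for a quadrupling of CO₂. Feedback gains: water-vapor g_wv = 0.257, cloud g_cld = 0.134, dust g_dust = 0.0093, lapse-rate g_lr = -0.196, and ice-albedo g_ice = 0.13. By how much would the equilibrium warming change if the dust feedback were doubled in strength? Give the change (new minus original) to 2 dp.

Original: g = 0.3343, ΔT = 2.09/(1−0.3343) = 3.1396 K.
With doubled dust: g' = 0.3436, ΔT' = 2.09/(1−0.3436) = 3.1840 K.
Change = 3.1840 − 3.1396 = 0.04 K.

0.04 K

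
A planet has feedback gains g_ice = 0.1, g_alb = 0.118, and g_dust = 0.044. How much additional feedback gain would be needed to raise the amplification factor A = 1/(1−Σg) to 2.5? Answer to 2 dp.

0.34

Current total gain = 0.262.
Target gain for A = 2.5: g* = 1 − 1/2.5 = 0.6.
Additional gain needed = 0.6 − 0.262 = 0.34.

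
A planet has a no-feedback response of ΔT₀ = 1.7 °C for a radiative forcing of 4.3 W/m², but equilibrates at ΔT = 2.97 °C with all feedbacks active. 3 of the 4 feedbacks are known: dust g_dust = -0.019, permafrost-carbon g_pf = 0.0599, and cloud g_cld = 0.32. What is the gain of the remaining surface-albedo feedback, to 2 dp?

Amplification A = ΔT/ΔT₀ = 2.97/1.7 = 1.747.
Total gain g = 1 − 1/A = 1 − 1/1.747 = 0.4276.
Known gains sum to -0.019 + 0.0599 + 0.32 = 0.3609.
g_alb = 0.4276 − 0.3609 = 0.07.

0.07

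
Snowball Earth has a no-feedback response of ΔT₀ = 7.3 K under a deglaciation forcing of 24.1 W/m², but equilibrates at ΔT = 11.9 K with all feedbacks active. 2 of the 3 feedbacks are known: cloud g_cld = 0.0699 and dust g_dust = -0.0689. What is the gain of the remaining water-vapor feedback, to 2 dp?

0.39

Amplification A = ΔT/ΔT₀ = 11.9/7.3 = 1.63.
Total gain g = 1 − 1/A = 1 − 1/1.63 = 0.3865.
Known gains sum to 0.0699 − 0.0689 = 0.001.
g_wv = 0.3865 − 0.001 = 0.39.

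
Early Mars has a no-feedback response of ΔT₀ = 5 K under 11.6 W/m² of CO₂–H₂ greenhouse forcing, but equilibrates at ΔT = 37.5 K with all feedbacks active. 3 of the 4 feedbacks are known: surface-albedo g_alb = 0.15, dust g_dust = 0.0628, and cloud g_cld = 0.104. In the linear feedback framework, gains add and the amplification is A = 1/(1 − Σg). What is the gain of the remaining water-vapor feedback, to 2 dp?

0.55

Amplification A = ΔT/ΔT₀ = 37.5/5 = 7.5.
Total gain g = 1 − 1/A = 1 − 1/7.5 = 0.8667.
Known gains sum to 0.15 + 0.0628 + 0.104 = 0.3168.
g_wv = 0.8667 − 0.3168 = 0.55.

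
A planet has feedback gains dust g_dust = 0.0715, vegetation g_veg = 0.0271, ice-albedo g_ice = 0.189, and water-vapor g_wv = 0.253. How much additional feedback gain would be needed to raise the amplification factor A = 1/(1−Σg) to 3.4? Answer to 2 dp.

Current total gain = 0.5406.
Target gain for A = 3.4: g* = 1 − 1/3.4 = 0.7059.
Additional gain needed = 0.7059 − 0.5406 = 0.17.

0.17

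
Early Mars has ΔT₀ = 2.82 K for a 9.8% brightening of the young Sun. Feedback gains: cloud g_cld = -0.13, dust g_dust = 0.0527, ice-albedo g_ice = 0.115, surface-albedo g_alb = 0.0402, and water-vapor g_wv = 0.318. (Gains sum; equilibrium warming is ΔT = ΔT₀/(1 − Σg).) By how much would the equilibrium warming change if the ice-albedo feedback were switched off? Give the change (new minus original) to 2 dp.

Original: g = 0.3959, ΔT = 2.82/(1−0.3959) = 4.6681 K.
Without ice-albedo: g' = 0.2809, ΔT' = 2.82/(1−0.2809) = 3.9216 K.
Change = 3.9216 − 4.6681 = -0.75 K.

-0.75 K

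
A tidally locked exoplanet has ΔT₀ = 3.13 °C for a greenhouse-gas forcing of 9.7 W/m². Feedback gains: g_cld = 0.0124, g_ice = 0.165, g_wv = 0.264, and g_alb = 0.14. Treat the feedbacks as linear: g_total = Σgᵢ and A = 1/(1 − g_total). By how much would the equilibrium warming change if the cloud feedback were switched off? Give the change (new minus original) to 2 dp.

-0.22 °C

Original: g = 0.5814, ΔT = 3.13/(1−0.5814) = 7.4773 °C.
Without cloud: g' = 0.569, ΔT' = 3.13/(1−0.569) = 7.2622 °C.
Change = 7.2622 − 7.4773 = -0.22 °C.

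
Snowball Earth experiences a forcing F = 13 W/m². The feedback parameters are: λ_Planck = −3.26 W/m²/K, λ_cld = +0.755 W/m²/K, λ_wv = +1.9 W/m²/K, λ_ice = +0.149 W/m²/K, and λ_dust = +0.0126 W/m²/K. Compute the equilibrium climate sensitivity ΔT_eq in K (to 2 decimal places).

Net feedback parameter λ = (−3.26) + (+0.755) + (+1.9) + (+0.149) + (+0.0126) = -0.4434 W/m²/K.
ΔT = −F/λ = −13/(-0.4434) = 29.32 K.

29.32 K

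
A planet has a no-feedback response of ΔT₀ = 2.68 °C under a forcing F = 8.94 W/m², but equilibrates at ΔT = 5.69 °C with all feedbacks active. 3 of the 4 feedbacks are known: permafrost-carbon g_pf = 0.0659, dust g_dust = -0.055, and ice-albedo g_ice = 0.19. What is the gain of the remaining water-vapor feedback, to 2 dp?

0.33

Amplification A = ΔT/ΔT₀ = 5.69/2.68 = 2.123.
Total gain g = 1 − 1/A = 1 − 1/2.123 = 0.529.
Known gains sum to 0.0659 − 0.055 + 0.19 = 0.2009.
g_wv = 0.529 − 0.2009 = 0.33.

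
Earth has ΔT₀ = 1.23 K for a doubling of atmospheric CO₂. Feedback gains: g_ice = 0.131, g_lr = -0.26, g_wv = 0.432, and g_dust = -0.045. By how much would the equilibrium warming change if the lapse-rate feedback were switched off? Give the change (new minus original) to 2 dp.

0.89 K

Original: g = 0.258, ΔT = 1.23/(1−0.258) = 1.6577 K.
Without lapse-rate: g' = 0.518, ΔT' = 1.23/(1−0.518) = 2.5519 K.
Change = 2.5519 − 1.6577 = 0.89 K.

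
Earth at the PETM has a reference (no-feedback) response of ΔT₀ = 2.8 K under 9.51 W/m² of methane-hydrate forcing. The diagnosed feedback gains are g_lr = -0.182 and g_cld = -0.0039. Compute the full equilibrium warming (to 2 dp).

2.36 K

Total gain g = -0.182 − 0.0039 = -0.1859.
Amplification A = 1/(1 + 0.1859) = 0.8432.
ΔT = 2.8 × 0.8432 = 2.36 K.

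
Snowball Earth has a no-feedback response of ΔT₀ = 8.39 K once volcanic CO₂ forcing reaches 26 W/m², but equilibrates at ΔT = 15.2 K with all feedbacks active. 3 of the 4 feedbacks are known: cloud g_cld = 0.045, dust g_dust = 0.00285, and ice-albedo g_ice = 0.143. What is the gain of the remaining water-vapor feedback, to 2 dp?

0.26

Amplification A = ΔT/ΔT₀ = 15.2/8.39 = 1.812.
Total gain g = 1 − 1/A = 1 − 1/1.812 = 0.4481.
Known gains sum to 0.045 + 0.00285 + 0.143 = 0.19085.
g_wv = 0.4481 − 0.19085 = 0.26.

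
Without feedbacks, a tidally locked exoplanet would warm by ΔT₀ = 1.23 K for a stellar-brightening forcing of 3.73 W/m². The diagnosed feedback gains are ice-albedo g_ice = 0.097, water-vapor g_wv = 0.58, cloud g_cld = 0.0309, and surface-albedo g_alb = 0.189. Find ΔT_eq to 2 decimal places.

Total gain g = 0.097 + 0.58 + 0.0309 + 0.189 = 0.8969.
Amplification A = 1/(1 − 0.8969) = 9.699.
ΔT = 1.23 × 9.699 = 11.93 K.

11.93 K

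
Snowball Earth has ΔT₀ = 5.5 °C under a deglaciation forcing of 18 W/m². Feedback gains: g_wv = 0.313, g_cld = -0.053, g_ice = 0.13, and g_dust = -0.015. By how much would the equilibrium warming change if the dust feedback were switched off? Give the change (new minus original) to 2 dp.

Original: g = 0.375, ΔT = 5.5/(1−0.375) = 8.8000 °C.
Without dust: g' = 0.39, ΔT' = 5.5/(1−0.39) = 9.0164 °C.
Change = 9.0164 − 8.8000 = 0.22 °C.

0.22 °C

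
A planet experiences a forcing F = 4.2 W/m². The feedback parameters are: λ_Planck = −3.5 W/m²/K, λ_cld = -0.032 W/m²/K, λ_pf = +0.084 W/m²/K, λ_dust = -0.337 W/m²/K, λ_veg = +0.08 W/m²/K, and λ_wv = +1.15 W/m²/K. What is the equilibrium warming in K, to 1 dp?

1.6 K

Net feedback parameter λ = (−3.5) + (-0.032) + (+0.084) + (-0.337) + (+0.08) + (+1.15) = -2.555 W/m²/K.
ΔT = −F/λ = −4.2/(-2.555) = 1.6 K.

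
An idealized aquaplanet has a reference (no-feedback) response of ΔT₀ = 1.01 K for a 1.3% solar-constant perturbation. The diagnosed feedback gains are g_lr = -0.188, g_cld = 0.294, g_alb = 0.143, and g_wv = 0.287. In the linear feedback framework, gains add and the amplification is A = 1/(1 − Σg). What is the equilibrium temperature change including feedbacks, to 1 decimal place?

2.2 K

Total gain g = -0.188 + 0.294 + 0.143 + 0.287 = 0.536.
Amplification A = 1/(1 − 0.536) = 2.155.
ΔT = 1.01 × 2.155 = 2.2 K.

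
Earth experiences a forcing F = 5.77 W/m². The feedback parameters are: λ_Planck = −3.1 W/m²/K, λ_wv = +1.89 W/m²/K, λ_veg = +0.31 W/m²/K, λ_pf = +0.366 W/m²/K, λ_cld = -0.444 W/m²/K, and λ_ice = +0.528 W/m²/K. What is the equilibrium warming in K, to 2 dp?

12.82 K

Net feedback parameter λ = (−3.1) + (+1.89) + (+0.31) + (+0.366) + (-0.444) + (+0.528) = -0.45 W/m²/K.
ΔT = −F/λ = −5.77/(-0.45) = 12.82 K.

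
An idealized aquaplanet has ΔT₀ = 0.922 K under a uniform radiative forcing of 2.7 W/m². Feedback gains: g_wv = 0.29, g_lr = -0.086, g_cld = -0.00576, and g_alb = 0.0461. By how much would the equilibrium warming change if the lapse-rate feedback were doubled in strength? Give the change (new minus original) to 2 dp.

-0.12 K

Original: g = 0.24434, ΔT = 0.922/(1−0.24434) = 1.2201 K.
With doubled lapse-rate: g' = 0.15834, ΔT' = 0.922/(1−0.15834) = 1.0955 K.
Change = 1.0955 − 1.2201 = -0.12 K.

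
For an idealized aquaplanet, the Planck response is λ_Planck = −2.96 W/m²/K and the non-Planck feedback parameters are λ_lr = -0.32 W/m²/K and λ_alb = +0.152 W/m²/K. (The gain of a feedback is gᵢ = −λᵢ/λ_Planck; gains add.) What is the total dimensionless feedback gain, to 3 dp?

-0.057

Convert to gains: g_lr = -0.32/2.96 = -0.1081; g_alb = 0.152/2.96 = 0.05135.
Total gain g = -0.05675.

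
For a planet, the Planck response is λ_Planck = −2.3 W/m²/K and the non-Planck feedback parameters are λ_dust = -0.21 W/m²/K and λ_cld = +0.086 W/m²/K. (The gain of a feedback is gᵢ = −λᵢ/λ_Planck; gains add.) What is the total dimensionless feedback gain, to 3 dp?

Convert to gains: g_dust = -0.21/2.3 = -0.0913; g_cld = 0.086/2.3 = 0.03739.
Total gain g = -0.05391.

-0.054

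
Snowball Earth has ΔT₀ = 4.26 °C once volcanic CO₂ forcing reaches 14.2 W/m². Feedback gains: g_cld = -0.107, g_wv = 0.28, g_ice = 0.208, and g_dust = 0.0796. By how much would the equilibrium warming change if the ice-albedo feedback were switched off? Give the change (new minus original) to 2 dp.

-2.20 °C

Original: g = 0.4606, ΔT = 4.26/(1−0.4606) = 7.8977 °C.
Without ice-albedo: g' = 0.2526, ΔT' = 4.26/(1−0.2526) = 5.6998 °C.
Change = 5.6998 − 7.8977 = -2.20 °C.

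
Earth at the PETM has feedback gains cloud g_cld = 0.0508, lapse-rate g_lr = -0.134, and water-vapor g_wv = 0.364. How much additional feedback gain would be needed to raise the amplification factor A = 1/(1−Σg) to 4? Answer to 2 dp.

0.47

Current total gain = 0.2808.
Target gain for A = 4: g* = 1 − 1/4 = 0.75.
Additional gain needed = 0.75 − 0.2808 = 0.47.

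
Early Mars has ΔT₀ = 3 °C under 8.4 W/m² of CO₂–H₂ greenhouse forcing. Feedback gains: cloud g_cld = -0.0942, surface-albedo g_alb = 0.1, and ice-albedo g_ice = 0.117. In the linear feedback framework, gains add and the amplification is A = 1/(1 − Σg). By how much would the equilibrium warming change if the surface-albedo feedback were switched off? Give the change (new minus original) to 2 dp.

-0.35 °C

Original: g = 0.1228, ΔT = 3/(1−0.1228) = 3.4200 °C.
Without surface-albedo: g' = 0.0228, ΔT' = 3/(1−0.0228) = 3.0700 °C.
Change = 3.0700 − 3.4200 = -0.35 °C.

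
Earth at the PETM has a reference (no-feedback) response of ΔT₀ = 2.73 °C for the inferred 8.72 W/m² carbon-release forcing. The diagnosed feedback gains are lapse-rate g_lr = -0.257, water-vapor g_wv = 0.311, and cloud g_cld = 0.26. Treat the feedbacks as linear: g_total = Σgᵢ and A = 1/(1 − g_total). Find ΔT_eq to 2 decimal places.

3.98 °C

Total gain g = -0.257 + 0.311 + 0.26 = 0.314.
Amplification A = 1/(1 − 0.314) = 1.458.
ΔT = 2.73 × 1.458 = 3.98 °C.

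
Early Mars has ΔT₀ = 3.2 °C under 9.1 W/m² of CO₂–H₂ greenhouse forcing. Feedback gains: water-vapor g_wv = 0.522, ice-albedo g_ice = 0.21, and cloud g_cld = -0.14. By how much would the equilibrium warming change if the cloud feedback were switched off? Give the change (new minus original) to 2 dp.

Original: g = 0.592, ΔT = 3.2/(1−0.592) = 7.8431 °C.
Without cloud: g' = 0.732, ΔT' = 3.2/(1−0.732) = 11.9403 °C.
Change = 11.9403 − 7.8431 = 4.10 °C.

4.10 °C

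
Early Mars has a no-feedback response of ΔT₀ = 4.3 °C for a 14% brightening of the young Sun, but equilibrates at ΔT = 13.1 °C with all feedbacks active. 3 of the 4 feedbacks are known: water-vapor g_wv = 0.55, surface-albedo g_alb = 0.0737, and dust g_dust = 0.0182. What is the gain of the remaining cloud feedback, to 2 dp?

Amplification A = ΔT/ΔT₀ = 13.1/4.3 = 3.047.
Total gain g = 1 − 1/A = 1 − 1/3.047 = 0.6718.
Known gains sum to 0.55 + 0.0737 + 0.0182 = 0.6419.
g_cld = 0.6718 − 0.6419 = 0.03.

0.03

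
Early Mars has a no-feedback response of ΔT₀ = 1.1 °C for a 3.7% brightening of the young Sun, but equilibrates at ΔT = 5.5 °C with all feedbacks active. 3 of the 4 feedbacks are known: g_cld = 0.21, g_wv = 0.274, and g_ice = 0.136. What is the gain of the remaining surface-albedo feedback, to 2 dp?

Amplification A = ΔT/ΔT₀ = 5.5/1.1 = 5.
Total gain g = 1 − 1/A = 1 − 1/5 = 0.8.
Known gains sum to 0.21 + 0.274 + 0.136 = 0.62.
g_alb = 0.8 − 0.62 = 0.18.

0.18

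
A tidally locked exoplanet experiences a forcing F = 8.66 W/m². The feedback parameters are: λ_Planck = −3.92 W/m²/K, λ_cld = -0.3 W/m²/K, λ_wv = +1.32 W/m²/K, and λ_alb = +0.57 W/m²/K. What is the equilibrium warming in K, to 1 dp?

Net feedback parameter λ = (−3.92) + (-0.3) + (+1.32) + (+0.57) = -2.33 W/m²/K.
ΔT = −F/λ = −8.66/(-2.33) = 3.7 K.

3.7 K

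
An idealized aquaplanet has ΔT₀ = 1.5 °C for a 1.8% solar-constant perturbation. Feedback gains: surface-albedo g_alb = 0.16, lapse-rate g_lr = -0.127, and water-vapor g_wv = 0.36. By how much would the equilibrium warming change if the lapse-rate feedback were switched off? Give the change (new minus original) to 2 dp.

0.65 °C

Original: g = 0.393, ΔT = 1.5/(1−0.393) = 2.4712 °C.
Without lapse-rate: g' = 0.52, ΔT' = 1.5/(1−0.52) = 3.1250 °C.
Change = 3.1250 − 2.4712 = 0.65 °C.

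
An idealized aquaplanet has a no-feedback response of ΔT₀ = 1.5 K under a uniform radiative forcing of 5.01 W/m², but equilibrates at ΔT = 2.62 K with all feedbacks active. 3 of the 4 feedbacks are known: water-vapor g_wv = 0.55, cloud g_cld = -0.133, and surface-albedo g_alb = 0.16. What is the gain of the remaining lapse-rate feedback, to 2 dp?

Amplification A = ΔT/ΔT₀ = 2.62/1.5 = 1.747.
Total gain g = 1 − 1/A = 1 − 1/1.747 = 0.4276.
Known gains sum to 0.55 − 0.133 + 0.16 = 0.577.
g_lr = 0.4276 − 0.577 = -0.15.

-0.15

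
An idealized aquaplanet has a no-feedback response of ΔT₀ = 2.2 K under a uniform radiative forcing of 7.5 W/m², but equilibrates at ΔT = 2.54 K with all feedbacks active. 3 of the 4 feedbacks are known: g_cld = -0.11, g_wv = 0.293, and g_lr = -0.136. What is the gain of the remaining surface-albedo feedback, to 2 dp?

Amplification A = ΔT/ΔT₀ = 2.54/2.2 = 1.155.
Total gain g = 1 − 1/A = 1 − 1/1.155 = 0.1342.
Known gains sum to -0.11 + 0.293 − 0.136 = 0.047.
g_alb = 0.1342 − 0.047 = 0.09.

0.09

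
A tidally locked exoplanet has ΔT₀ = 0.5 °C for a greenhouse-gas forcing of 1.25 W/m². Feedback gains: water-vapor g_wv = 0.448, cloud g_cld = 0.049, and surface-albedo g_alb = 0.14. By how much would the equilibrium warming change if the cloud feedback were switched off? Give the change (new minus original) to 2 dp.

-0.16 °C

Original: g = 0.637, ΔT = 0.5/(1−0.637) = 1.3774 °C.
Without cloud: g' = 0.588, ΔT' = 0.5/(1−0.588) = 1.2136 °C.
Change = 1.2136 − 1.3774 = -0.16 °C.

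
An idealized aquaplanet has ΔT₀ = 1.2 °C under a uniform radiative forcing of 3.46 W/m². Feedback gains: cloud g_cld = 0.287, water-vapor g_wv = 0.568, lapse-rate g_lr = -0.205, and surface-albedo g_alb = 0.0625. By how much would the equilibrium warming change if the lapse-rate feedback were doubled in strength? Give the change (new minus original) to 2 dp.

-1.74 °C

Original: g = 0.7125, ΔT = 1.2/(1−0.7125) = 4.1739 °C.
With doubled lapse-rate: g' = 0.5075, ΔT' = 1.2/(1−0.5075) = 2.4365 °C.
Change = 2.4365 − 4.1739 = -1.74 °C.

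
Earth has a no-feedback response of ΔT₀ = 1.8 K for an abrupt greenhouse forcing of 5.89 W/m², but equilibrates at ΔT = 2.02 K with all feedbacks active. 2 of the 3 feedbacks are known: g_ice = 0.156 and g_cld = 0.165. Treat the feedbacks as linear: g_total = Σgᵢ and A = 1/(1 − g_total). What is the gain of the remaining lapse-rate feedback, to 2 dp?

Amplification A = ΔT/ΔT₀ = 2.02/1.8 = 1.122.
Total gain g = 1 − 1/A = 1 − 1/1.122 = 0.1087.
Known gains sum to 0.156 + 0.165 = 0.321.
g_lr = 0.1087 − 0.321 = -0.21.

-0.21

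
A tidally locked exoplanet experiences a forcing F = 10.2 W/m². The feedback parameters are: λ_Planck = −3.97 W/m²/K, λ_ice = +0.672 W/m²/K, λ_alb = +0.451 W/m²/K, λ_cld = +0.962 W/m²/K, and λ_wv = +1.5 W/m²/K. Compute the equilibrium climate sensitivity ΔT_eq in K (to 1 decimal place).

26.5 K

Net feedback parameter λ = (−3.97) + (+0.672) + (+0.451) + (+0.962) + (+1.5) = -0.385 W/m²/K.
ΔT = −F/λ = −10.2/(-0.385) = 26.5 K.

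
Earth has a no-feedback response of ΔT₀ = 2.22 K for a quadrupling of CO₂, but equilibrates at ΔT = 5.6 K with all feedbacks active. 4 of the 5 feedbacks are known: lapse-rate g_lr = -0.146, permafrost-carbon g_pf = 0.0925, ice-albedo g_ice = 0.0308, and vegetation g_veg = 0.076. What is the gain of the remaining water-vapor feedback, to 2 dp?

Amplification A = ΔT/ΔT₀ = 5.6/2.22 = 2.523.
Total gain g = 1 − 1/A = 1 − 1/2.523 = 0.6036.
Known gains sum to -0.146 + 0.0925 + 0.0308 + 0.076 = 0.0533.
g_wv = 0.6036 − 0.0533 = 0.55.

0.55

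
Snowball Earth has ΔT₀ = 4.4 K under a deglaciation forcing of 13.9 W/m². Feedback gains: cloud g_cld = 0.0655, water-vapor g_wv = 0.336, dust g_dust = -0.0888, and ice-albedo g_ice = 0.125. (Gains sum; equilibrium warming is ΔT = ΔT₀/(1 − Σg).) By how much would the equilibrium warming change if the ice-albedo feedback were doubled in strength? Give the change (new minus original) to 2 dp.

2.24 K

Original: g = 0.4377, ΔT = 4.4/(1−0.4377) = 7.8250 K.
With doubled ice-albedo: g' = 0.5627, ΔT' = 4.4/(1−0.5627) = 10.0617 K.
Change = 10.0617 − 7.8250 = 2.24 K.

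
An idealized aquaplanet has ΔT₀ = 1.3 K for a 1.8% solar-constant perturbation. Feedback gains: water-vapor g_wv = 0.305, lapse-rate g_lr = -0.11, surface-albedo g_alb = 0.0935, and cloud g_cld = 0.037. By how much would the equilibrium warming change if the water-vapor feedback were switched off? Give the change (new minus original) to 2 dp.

-0.60 K

Original: g = 0.3255, ΔT = 1.3/(1−0.3255) = 1.9274 K.
Without water-vapor: g' = 0.0205, ΔT' = 1.3/(1−0.0205) = 1.3272 K.
Change = 1.3272 − 1.9274 = -0.60 K.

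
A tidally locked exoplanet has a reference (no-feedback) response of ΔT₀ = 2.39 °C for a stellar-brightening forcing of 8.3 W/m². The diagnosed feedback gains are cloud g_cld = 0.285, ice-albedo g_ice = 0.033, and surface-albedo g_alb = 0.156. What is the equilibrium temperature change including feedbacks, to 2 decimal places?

Total gain g = 0.285 + 0.033 + 0.156 = 0.474.
Amplification A = 1/(1 − 0.474) = 1.901.
ΔT = 2.39 × 1.901 = 4.54 °C.

4.54 °C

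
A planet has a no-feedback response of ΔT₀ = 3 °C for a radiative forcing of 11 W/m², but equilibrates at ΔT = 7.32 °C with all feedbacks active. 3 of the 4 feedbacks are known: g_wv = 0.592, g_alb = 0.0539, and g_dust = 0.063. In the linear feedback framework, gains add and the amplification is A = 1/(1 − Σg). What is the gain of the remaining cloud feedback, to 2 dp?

-0.12

Amplification A = ΔT/ΔT₀ = 7.32/3 = 2.44.
Total gain g = 1 − 1/A = 1 − 1/2.44 = 0.5902.
Known gains sum to 0.592 + 0.0539 + 0.063 = 0.7089.
g_cld = 0.5902 − 0.7089 = -0.12.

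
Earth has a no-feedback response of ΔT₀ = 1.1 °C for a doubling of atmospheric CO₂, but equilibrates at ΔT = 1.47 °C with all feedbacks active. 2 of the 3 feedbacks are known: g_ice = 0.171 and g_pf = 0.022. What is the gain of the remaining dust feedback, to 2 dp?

Amplification A = ΔT/ΔT₀ = 1.47/1.1 = 1.336.
Total gain g = 1 − 1/A = 1 − 1/1.336 = 0.2515.
Known gains sum to 0.171 + 0.022 = 0.193.
g_dust = 0.2515 − 0.193 = 0.06.

0.06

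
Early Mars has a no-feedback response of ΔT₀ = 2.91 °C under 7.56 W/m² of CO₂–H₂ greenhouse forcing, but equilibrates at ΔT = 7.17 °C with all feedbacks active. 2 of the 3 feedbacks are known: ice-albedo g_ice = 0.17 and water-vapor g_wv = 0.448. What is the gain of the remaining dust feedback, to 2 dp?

Amplification A = ΔT/ΔT₀ = 7.17/2.91 = 2.464.
Total gain g = 1 − 1/A = 1 − 1/2.464 = 0.5942.
Known gains sum to 0.17 + 0.448 = 0.618.
g_dust = 0.5942 − 0.618 = -0.02.

-0.02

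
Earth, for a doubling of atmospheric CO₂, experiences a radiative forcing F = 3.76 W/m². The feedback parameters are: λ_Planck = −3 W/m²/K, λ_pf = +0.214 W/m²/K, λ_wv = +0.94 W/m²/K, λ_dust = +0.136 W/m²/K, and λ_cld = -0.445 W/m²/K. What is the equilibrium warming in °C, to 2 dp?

Net feedback parameter λ = (−3) + (+0.214) + (+0.94) + (+0.136) + (-0.445) = -2.155 W/m²/K.
ΔT = −F/λ = −3.76/(-2.155) = 1.74 °C.

1.74 °C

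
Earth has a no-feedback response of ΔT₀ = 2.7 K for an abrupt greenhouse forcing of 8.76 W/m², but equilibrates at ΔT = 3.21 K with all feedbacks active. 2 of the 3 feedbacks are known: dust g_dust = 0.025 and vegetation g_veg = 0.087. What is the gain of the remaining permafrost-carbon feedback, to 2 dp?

0.05

Amplification A = ΔT/ΔT₀ = 3.21/2.7 = 1.189.
Total gain g = 1 − 1/A = 1 − 1/1.189 = 0.159.
Known gains sum to 0.025 + 0.087 = 0.112.
g_pf = 0.159 − 0.112 = 0.05.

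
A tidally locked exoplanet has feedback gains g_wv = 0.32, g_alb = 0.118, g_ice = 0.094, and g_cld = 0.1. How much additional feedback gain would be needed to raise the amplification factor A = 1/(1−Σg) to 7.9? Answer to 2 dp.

Current total gain = 0.632.
Target gain for A = 7.9: g* = 1 − 1/7.9 = 0.8734.
Additional gain needed = 0.8734 − 0.632 = 0.24.

0.24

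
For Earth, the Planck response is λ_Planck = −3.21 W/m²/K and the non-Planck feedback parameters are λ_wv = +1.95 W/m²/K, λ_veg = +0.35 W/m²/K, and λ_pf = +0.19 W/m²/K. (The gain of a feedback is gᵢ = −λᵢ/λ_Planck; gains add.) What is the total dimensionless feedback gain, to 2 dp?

Convert to gains: g_wv = 1.95/3.21 = 0.6075; g_veg = 0.35/3.21 = 0.109; g_pf = 0.19/3.21 = 0.05919.
Total gain g = 0.77569.

0.78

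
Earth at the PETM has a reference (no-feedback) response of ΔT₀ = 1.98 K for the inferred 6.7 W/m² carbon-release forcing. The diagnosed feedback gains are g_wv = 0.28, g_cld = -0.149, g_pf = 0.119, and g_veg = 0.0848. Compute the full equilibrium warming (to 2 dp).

Total gain g = 0.28 − 0.149 + 0.119 + 0.0848 = 0.3348.
Amplification A = 1/(1 − 0.3348) = 1.503.
ΔT = 1.98 × 1.503 = 2.98 K.

2.98 K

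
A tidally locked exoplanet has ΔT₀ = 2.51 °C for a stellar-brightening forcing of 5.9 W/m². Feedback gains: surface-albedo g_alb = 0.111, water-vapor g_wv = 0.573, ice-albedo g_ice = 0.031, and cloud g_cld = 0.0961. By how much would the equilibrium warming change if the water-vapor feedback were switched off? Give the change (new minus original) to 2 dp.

-9.99 °C

Original: g = 0.8111, ΔT = 2.51/(1−0.8111) = 13.2875 °C.
Without water-vapor: g' = 0.2381, ΔT' = 2.51/(1−0.2381) = 3.2944 °C.
Change = 3.2944 − 13.2875 = -9.99 °C.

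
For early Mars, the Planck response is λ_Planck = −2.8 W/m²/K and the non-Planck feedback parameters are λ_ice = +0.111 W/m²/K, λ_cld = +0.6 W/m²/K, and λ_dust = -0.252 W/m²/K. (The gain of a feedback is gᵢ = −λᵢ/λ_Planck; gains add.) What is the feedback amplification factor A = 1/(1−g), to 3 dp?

1.196

Convert to gains: g_ice = 0.111/2.8 = 0.03964; g_cld = 0.6/2.8 = 0.2143; g_dust = -0.252/2.8 = -0.09.
Total gain g = 0.16394.
A = 1/(1 − 0.16394) = 1.196.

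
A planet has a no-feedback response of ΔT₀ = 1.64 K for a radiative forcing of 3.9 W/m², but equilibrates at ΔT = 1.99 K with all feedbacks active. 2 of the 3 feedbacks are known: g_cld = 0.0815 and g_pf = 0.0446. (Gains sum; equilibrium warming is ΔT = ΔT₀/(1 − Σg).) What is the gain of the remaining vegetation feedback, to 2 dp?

Amplification A = ΔT/ΔT₀ = 1.99/1.64 = 1.213.
Total gain g = 1 − 1/A = 1 − 1/1.213 = 0.1756.
Known gains sum to 0.0815 + 0.0446 = 0.1261.
g_veg = 0.1756 − 0.1261 = 0.05.

0.05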